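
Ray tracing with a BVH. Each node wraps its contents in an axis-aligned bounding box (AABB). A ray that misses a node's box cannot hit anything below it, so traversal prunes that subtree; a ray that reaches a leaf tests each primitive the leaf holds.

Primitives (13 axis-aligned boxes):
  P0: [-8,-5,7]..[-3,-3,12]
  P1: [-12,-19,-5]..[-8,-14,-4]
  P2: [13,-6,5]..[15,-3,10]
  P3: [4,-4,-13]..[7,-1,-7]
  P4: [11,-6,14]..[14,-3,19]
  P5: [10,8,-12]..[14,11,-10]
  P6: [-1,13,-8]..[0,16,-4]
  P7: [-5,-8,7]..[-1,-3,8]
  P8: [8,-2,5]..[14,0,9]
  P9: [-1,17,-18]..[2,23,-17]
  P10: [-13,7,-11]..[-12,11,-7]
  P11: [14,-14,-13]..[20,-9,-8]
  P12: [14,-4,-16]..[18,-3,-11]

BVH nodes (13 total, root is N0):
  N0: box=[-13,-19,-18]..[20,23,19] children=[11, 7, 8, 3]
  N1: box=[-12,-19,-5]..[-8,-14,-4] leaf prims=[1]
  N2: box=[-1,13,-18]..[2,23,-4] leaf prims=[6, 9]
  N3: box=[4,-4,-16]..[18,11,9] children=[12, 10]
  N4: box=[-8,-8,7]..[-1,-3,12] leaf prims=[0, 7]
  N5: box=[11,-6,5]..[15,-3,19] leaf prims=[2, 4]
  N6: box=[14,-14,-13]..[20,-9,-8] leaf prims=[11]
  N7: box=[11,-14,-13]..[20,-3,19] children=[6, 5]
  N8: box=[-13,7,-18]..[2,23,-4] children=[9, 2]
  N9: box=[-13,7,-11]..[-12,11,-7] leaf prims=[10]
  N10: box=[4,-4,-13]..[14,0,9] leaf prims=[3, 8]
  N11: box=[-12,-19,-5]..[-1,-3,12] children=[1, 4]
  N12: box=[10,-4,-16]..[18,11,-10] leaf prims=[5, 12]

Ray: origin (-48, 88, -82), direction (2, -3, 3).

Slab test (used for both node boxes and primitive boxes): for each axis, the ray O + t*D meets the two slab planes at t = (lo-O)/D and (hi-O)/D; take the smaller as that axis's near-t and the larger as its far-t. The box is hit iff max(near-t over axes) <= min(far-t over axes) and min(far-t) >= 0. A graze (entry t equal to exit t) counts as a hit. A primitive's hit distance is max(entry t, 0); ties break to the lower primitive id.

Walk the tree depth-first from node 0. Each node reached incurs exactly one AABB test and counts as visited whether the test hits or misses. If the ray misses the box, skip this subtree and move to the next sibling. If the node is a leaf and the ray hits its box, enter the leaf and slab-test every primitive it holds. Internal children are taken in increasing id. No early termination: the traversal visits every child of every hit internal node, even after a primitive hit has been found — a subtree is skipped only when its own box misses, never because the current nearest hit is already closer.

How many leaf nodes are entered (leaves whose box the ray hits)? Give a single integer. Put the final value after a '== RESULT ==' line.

Trace the traversal:
N0 x:[35/2,34] y:[65/3,107/3] z:[64/3,101/3] -> hit [65/3,101/3], descend [3, 7, 8, 11]
  N3 x:[26,33] y:[77/3,92/3] z:[22,91/3] -> hit [26,91/3], descend [10, 12]
    N10 x:[26,31] y:[88/3,92/3] z:[23,91/3] -> hit [88/3,91/3] leaf, test {P3(miss), P8@t=88/3}
    N12 x:[29,33] y:[77/3,92/3] z:[22,24] -> miss, prune
  N7 x:[59/2,34] y:[91/3,34] z:[23,101/3] -> hit [91/3,101/3], descend [5, 6]
    N5 x:[59/2,63/2] y:[91/3,94/3] z:[29,101/3] -> hit [91/3,94/3] leaf, test {P2@t=61/2, P4(miss)}
    N6 x:[31,34] y:[97/3,34] z:[23,74/3] -> miss, prune
  N8 x:[35/2,25] y:[65/3,27] z:[64/3,26] -> hit [65/3,25], descend [2, 9]
    N2 x:[47/2,25] y:[65/3,25] z:[64/3,26] -> hit [47/2,25] leaf, test {P6(miss), P9(miss)}
    N9 x:[35/2,18] y:[77/3,27] z:[71/3,25] -> miss, prune
  N11 x:[18,47/2] y:[91/3,107/3] z:[77/3,94/3] -> miss, prune

order=[0, 3, 10, 12, 7, 5, 6, 8, 2, 9, 11]  |boxes|=11  |leaves|=3  hit=P8

== RESULT ==
3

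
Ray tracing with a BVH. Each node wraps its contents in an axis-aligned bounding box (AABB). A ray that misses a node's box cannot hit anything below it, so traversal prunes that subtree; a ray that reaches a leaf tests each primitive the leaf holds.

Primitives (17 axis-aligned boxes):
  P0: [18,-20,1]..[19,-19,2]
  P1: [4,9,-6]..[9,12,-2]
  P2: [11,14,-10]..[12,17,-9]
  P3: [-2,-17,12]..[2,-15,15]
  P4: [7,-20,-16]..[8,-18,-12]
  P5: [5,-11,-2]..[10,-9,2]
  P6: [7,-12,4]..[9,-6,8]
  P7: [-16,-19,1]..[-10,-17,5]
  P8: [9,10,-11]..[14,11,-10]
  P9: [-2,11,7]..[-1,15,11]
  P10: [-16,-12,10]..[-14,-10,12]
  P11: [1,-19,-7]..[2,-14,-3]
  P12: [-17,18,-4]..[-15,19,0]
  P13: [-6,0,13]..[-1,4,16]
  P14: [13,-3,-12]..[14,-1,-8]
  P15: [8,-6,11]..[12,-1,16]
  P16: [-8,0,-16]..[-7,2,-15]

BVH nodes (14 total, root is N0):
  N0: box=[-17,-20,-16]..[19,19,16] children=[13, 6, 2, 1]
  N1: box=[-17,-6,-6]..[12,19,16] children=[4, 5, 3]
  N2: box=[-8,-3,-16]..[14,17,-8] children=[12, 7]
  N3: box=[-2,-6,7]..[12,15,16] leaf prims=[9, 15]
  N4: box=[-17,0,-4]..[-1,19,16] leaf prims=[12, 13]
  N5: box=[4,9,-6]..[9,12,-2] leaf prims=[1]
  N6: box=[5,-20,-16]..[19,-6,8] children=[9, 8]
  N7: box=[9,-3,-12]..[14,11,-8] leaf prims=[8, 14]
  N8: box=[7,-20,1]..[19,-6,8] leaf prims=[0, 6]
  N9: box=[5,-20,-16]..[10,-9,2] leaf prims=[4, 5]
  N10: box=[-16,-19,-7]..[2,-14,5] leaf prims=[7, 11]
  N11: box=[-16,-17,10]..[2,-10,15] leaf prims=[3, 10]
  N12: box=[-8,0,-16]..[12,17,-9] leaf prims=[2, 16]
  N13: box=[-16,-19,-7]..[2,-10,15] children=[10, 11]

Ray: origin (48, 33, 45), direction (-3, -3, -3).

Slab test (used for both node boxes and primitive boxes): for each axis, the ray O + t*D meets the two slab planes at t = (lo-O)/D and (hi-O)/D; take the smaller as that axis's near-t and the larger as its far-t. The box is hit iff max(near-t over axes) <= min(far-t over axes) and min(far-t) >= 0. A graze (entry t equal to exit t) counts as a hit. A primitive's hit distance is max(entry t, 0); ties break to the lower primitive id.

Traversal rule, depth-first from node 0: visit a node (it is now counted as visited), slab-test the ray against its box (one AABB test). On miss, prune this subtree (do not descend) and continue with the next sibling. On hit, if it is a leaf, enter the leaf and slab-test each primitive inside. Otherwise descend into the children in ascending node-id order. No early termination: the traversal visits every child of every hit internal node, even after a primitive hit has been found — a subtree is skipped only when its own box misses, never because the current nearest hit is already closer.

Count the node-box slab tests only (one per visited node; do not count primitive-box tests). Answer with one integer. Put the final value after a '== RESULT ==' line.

Traverse from the root:
N0 x:[29/3,65/3] y:[14/3,53/3] z:[29/3,61/3] -> hit [29/3,53/3], descend [1, 2, 6, 13]
  N1 x:[12,65/3] y:[14/3,13] z:[29/3,17] -> hit [12,13], descend [3, 4, 5]
    N3 x:[12,50/3] y:[6,13] z:[29/3,38/3] -> hit [12,38/3] leaf, test {P9(miss), P15(miss)}
    N4 x:[49/3,65/3] y:[14/3,11] z:[29/3,49/3] -> miss, prune
    N5 x:[13,44/3] y:[7,8] z:[47/3,17] -> miss, prune
  N2 x:[34/3,56/3] y:[16/3,12] z:[53/3,61/3] -> miss, prune
  N6 x:[29/3,43/3] y:[13,53/3] z:[37/3,61/3] -> hit [13,43/3], descend [8, 9]
    N8 x:[29/3,41/3] y:[13,53/3] z:[37/3,44/3] -> hit [13,41/3] leaf, test {P0(miss), P6@t=13}
    N9 x:[38/3,43/3] y:[14,53/3] z:[43/3,61/3] -> hit [43/3,43/3] leaf, test {P4(miss), P5@t=43/3}
  N13 x:[46/3,64/3] y:[43/3,52/3] z:[10,52/3] -> hit [46/3,52/3], descend [10, 11]
    N10 x:[46/3,64/3] y:[47/3,52/3] z:[40/3,52/3] -> hit [47/3,52/3] leaf, test {P7(miss), P11(miss)}
    N11 x:[46/3,64/3] y:[43/3,50/3] z:[10,35/3] -> miss, prune

12 AABB tests over nodes [0, 1, 3, 4, 5, 2, 6, 8, 9, 13, 10, 11]; 4 leaves entered; closest P6.

== RESULT ==
12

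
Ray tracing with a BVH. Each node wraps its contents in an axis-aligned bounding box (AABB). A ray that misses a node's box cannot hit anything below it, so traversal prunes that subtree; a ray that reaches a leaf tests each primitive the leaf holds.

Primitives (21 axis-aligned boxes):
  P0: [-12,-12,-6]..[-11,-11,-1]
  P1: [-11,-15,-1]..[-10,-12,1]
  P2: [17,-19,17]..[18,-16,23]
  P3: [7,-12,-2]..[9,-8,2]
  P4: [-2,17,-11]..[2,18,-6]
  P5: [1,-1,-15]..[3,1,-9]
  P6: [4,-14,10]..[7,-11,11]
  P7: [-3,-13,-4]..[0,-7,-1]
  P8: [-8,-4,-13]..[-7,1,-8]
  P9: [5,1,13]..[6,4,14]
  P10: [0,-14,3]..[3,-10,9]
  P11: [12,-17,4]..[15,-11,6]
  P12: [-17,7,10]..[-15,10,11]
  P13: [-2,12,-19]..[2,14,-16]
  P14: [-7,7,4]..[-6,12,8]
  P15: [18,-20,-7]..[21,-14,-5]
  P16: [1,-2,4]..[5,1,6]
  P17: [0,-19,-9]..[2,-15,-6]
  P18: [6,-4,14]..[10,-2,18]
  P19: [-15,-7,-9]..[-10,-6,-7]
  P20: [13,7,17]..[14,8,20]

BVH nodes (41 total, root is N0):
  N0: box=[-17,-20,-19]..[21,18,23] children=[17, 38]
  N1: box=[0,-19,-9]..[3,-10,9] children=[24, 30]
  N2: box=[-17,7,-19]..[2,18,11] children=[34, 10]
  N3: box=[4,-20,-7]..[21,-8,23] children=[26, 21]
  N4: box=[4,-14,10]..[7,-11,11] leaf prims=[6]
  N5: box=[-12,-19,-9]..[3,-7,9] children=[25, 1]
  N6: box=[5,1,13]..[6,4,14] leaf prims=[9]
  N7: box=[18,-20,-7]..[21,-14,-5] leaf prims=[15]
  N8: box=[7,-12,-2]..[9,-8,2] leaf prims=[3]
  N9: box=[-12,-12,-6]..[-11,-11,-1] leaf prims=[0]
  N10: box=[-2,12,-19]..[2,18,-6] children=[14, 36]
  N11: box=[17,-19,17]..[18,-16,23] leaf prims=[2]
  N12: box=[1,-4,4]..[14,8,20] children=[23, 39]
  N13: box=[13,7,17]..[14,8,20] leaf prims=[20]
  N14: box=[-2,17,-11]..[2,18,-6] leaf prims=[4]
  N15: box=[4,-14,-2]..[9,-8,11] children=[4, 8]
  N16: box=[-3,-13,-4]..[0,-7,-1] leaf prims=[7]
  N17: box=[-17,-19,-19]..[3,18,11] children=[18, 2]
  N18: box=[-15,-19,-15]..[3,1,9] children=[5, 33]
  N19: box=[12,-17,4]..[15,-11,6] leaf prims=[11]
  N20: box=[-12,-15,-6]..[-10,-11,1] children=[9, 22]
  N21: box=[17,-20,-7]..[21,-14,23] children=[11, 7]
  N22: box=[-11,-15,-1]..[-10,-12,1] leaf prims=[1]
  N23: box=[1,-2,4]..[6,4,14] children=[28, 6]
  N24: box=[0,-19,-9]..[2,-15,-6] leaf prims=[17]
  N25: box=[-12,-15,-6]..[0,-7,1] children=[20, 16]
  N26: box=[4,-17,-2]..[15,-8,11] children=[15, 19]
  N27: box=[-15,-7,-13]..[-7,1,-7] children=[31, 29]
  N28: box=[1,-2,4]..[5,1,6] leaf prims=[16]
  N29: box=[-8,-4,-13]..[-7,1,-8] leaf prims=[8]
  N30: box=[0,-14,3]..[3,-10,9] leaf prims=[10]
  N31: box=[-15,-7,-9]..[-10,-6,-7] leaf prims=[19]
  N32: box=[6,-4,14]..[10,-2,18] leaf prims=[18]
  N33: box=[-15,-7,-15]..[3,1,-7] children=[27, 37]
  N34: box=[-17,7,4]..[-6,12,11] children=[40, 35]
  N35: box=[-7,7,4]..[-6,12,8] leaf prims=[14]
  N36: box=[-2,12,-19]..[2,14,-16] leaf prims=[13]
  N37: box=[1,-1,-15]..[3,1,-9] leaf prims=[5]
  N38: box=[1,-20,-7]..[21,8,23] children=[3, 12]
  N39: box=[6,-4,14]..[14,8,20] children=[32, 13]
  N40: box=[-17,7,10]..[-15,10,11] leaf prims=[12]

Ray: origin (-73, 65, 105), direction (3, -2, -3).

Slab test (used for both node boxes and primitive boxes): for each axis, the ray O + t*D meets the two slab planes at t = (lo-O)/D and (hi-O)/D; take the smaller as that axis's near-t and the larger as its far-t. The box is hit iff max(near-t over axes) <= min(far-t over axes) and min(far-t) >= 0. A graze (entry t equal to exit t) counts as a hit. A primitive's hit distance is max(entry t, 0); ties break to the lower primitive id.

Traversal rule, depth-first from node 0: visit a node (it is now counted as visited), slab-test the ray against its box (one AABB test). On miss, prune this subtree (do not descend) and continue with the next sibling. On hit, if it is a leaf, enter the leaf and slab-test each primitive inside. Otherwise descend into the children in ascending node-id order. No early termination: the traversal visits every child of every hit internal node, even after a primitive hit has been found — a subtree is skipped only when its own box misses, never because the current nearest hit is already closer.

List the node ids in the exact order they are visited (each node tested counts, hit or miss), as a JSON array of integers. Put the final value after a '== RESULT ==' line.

Traverse from the root:
N0 x:[56/3,94/3] y:[47/2,85/2] z:[82/3,124/3] -> hit [82/3,94/3], descend [17, 38]
  N17 x:[56/3,76/3] y:[47/2,42] z:[94/3,124/3] -> miss, prune
  N38 x:[74/3,94/3] y:[57/2,85/2] z:[82/3,112/3] -> hit [57/2,94/3], descend [3, 12]
    N3 x:[77/3,94/3] y:[73/2,85/2] z:[82/3,112/3] -> miss, prune
    N12 x:[74/3,29] y:[57/2,69/2] z:[85/3,101/3] -> hit [57/2,29], descend [23, 39]
      N23 x:[74/3,79/3] y:[61/2,67/2] z:[91/3,101/3] -> miss, prune
      N39 x:[79/3,29] y:[57/2,69/2] z:[85/3,91/3] -> hit [57/2,29], descend [13, 32]
        N13 x:[86/3,29] y:[57/2,29] z:[85/3,88/3] -> hit [86/3,29] leaf, test {P20@t=86/3}
        N32 x:[79/3,83/3] y:[67/2,69/2] z:[29,91/3] -> miss, prune

Summary -> nodes [0, 17, 38, 3, 12, 23, 39, 13, 32]; box-tests=9; leaf-entries=1; first=P20

== RESULT ==
[0, 17, 38, 3, 12, 23, 39, 13, 32]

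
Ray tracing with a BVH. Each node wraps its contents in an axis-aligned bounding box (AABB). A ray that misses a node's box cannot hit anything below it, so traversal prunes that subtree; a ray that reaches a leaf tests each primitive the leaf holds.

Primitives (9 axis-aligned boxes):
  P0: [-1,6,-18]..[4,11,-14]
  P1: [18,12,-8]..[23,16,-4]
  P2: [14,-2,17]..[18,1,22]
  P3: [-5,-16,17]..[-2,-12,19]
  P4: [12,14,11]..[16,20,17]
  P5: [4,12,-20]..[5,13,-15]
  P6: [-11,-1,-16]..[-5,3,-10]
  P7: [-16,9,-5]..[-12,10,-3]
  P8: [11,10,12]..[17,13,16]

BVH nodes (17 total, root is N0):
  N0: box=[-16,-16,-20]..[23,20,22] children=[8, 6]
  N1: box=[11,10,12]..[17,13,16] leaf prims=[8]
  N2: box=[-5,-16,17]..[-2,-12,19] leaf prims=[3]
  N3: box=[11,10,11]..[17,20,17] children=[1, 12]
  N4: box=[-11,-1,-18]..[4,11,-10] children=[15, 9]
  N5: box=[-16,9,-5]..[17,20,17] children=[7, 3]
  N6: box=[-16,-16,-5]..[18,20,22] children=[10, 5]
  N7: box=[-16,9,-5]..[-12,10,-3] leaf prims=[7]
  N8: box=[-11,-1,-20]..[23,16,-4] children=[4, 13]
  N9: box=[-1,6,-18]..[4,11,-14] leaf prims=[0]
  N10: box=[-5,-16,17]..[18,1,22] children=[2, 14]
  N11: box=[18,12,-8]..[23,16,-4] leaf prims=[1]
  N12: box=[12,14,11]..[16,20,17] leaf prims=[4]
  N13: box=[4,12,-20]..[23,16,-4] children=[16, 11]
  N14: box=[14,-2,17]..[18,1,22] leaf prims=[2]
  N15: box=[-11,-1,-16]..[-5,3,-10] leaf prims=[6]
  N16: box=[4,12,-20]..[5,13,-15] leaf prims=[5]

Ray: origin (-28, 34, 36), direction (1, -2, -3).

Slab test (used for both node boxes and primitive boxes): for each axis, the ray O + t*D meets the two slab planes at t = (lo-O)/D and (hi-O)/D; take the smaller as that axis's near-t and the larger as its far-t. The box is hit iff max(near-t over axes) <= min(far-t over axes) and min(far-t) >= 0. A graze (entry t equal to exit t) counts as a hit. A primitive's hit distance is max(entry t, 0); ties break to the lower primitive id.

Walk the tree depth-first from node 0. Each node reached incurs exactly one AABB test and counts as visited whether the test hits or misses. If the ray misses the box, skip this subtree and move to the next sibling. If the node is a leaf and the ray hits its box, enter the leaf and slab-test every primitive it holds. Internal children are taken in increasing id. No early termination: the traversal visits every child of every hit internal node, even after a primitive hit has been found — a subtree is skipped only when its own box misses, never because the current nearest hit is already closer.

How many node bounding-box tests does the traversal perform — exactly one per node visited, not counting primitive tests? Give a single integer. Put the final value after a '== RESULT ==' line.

Traverse from the root:
N0 x:[12,51] y:[7,25] z:[14/3,56/3] -> hit [12,56/3], descend [6, 8]
  N6 x:[12,46] y:[7,25] z:[14/3,41/3] -> hit [12,41/3], descend [5, 10]
    N5 x:[12,45] y:[7,25/2] z:[19/3,41/3] -> hit [12,25/2], descend [3, 7]
      N3 x:[39,45] y:[7,12] z:[19/3,25/3] -> miss, prune
      N7 x:[12,16] y:[12,25/2] z:[13,41/3] -> miss, prune
    N10 x:[23,46] y:[33/2,25] z:[14/3,19/3] -> miss, prune
  N8 x:[17,51] y:[9,35/2] z:[40/3,56/3] -> hit [17,35/2], descend [4, 13]
    N4 x:[17,32] y:[23/2,35/2] z:[46/3,18] -> hit [17,35/2], descend [9, 15]
      N9 x:[27,32] y:[23/2,14] z:[50/3,18] -> miss, prune
      N15 x:[17,23] y:[31/2,35/2] z:[46/3,52/3] -> hit [17,52/3] leaf, test {P6@t=17}
    N13 x:[32,51] y:[9,11] z:[40/3,56/3] -> miss, prune

Visited [0, 6, 5, 3, 7, 10, 8, 4, 9, 15, 13]. Tests: 11 box, 1 leaf. Nearest: P6.

== RESULT ==
11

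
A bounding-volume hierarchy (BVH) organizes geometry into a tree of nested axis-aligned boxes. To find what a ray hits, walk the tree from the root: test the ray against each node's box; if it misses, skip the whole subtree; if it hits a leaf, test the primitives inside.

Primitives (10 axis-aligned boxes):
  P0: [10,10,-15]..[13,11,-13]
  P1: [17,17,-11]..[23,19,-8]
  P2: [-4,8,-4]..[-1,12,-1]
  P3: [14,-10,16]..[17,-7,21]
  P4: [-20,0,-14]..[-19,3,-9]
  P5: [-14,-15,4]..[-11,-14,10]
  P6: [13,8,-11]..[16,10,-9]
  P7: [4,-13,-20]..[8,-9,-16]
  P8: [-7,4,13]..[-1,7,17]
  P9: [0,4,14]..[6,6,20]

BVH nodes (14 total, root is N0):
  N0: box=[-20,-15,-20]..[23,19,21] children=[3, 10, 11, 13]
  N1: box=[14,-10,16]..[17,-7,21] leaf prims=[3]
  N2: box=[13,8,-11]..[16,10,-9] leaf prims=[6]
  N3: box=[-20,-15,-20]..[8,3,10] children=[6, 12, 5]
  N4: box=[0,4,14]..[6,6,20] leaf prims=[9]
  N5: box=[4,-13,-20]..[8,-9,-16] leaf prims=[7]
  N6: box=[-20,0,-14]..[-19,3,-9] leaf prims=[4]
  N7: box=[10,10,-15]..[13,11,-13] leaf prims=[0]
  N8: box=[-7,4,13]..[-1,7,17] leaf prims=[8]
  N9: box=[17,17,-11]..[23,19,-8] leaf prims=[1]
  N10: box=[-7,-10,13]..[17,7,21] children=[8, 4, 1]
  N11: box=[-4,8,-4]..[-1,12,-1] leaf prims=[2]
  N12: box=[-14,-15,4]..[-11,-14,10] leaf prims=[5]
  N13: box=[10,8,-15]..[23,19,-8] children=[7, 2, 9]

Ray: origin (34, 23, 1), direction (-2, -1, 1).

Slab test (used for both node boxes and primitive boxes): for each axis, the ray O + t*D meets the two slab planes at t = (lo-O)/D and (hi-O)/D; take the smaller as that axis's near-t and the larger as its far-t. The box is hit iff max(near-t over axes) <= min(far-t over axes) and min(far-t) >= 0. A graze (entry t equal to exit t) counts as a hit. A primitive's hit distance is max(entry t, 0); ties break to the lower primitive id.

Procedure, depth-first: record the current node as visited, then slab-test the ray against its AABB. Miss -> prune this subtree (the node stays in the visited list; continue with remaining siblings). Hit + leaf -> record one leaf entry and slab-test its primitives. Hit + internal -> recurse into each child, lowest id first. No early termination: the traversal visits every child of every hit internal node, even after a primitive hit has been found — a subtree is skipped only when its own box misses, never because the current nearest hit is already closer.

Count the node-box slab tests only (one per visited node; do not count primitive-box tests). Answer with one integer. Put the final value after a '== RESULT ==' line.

Trace the traversal:
N0 x:[11/2,27] y:[4,38] z:[-21,20] -> hit [11/2,20], descend [3, 10, 11, 13]
  N3 x:[13,27] y:[20,38] z:[-21,9] -> miss, prune
  N10 x:[17/2,41/2] y:[16,33] z:[12,20] -> hit [16,20], descend [1, 4, 8]
    N1 x:[17/2,10] y:[30,33] z:[15,20] -> miss, prune
    N4 x:[14,17] y:[17,19] z:[13,19] -> hit [17,17] leaf, test {P9@t=17}
    N8 x:[35/2,41/2] y:[16,19] z:[12,16] -> miss, prune
  N11 x:[35/2,19] y:[11,15] z:[-5,-2] -> miss, prune
  N13 x:[11/2,12] y:[4,15] z:[-16,-9] -> miss, prune

Summary -> nodes [0, 3, 10, 1, 4, 8, 11, 13]; box-tests=8; leaf-entries=1; first=P9

== RESULT ==
8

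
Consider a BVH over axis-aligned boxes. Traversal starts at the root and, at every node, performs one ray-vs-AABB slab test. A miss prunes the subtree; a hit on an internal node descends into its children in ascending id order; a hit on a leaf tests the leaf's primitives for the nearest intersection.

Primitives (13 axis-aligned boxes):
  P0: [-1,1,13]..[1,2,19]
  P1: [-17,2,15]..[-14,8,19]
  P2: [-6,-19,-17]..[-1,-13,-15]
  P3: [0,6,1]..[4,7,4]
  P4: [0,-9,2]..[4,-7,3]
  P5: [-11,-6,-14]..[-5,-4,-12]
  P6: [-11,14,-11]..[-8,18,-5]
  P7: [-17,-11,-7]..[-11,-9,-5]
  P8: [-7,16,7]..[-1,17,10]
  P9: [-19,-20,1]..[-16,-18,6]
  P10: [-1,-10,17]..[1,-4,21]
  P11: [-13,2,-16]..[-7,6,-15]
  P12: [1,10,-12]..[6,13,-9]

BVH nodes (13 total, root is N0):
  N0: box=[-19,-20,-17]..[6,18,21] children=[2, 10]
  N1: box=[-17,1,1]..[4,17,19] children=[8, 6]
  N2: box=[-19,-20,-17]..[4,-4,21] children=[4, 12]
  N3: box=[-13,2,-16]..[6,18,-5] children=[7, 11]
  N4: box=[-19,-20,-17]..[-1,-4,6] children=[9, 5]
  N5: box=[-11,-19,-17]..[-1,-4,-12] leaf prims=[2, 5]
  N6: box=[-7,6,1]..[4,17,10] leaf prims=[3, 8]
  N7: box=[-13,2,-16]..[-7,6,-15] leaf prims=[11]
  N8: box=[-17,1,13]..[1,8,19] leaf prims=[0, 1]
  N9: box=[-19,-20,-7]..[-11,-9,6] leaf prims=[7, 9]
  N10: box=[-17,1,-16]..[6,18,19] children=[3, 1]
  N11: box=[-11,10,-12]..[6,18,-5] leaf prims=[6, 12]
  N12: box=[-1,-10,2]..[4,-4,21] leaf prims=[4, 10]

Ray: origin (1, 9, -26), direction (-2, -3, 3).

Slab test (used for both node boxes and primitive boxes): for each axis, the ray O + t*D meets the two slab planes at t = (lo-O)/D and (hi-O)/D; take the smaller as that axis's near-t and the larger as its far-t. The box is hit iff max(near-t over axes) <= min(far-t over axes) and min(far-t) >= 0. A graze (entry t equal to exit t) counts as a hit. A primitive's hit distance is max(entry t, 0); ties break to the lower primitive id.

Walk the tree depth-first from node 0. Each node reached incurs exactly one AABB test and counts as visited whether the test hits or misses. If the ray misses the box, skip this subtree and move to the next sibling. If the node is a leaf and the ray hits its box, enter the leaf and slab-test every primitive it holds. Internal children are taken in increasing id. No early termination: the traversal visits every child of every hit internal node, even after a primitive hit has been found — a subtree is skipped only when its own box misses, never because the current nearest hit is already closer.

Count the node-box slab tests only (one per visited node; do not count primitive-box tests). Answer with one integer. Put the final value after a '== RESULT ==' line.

Trace the traversal:
N0 x:[-5/2,10] y:[-3,29/3] z:[3,47/3] -> hit [3,29/3], descend [2, 10]
  N2 x:[-3/2,10] y:[13/3,29/3] z:[3,47/3] -> hit [13/3,29/3], descend [4, 12]
    N4 x:[1,10] y:[13/3,29/3] z:[3,32/3] -> hit [13/3,29/3], descend [5, 9]
      N5 x:[1,6] y:[13/3,28/3] z:[3,14/3] -> hit [13/3,14/3] leaf, test {P2(miss), P5@t=13/3}
      N9 x:[6,10] y:[6,29/3] z:[19/3,32/3] -> hit [19/3,29/3] leaf, test {P7@t=19/3, P9@t=9}
    N12 x:[-3/2,1] y:[13/3,19/3] z:[28/3,47/3] -> miss, prune
  N10 x:[-5/2,9] y:[-3,8/3] z:[10/3,15] -> miss, prune

Visited [0, 2, 4, 5, 9, 12, 10]. Tests: 7 box, 2 leaf. Nearest: P5.

== RESULT ==
7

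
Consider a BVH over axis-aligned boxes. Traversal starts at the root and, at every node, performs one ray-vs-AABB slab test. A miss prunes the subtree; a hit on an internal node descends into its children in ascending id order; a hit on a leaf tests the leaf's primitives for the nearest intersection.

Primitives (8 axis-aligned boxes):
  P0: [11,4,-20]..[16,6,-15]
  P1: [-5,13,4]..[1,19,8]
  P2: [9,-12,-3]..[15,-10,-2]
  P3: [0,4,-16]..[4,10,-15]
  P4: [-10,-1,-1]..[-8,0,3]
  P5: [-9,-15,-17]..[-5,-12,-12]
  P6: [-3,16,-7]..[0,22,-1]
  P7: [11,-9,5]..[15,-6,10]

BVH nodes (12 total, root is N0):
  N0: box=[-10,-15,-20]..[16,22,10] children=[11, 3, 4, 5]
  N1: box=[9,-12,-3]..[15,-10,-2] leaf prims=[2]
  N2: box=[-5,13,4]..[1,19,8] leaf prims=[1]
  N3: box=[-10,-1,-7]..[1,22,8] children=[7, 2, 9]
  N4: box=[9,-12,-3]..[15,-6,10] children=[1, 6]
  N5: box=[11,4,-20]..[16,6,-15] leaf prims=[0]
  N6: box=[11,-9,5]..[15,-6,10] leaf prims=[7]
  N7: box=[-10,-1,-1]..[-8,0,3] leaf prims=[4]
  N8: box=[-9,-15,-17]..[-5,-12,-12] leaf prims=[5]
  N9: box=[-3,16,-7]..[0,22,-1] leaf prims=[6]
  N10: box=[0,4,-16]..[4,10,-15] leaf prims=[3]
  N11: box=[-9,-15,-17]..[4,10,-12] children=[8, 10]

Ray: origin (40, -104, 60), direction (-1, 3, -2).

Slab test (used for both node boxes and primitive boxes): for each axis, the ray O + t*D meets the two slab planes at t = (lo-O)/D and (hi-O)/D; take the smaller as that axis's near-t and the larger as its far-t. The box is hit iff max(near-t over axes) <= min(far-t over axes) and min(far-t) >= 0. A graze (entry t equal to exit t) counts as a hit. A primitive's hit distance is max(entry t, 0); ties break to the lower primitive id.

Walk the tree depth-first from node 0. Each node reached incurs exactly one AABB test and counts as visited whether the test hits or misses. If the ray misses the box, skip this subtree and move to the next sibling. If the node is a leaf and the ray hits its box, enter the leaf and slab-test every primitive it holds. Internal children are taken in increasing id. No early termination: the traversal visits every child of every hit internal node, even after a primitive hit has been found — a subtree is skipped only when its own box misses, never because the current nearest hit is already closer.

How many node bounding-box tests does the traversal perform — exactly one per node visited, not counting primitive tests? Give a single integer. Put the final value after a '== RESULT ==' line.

Trace the traversal:
N0 x:[24,50] y:[89/3,42] z:[25,40] -> hit [89/3,40], descend [3, 4, 5, 11]
  N3 x:[39,50] y:[103/3,42] z:[26,67/2] -> miss, prune
  N4 x:[25,31] y:[92/3,98/3] z:[25,63/2] -> hit [92/3,31], descend [1, 6]
    N1 x:[25,31] y:[92/3,94/3] z:[31,63/2] -> hit [31,31] leaf, test {P2@t=31}
    N6 x:[25,29] y:[95/3,98/3] z:[25,55/2] -> miss, prune
  N5 x:[24,29] y:[36,110/3] z:[75/2,40] -> miss, prune
  N11 x:[36,49] y:[89/3,38] z:[36,77/2] -> hit [36,38], descend [8, 10]
    N8 x:[45,49] y:[89/3,92/3] z:[36,77/2] -> miss, prune
    N10 x:[36,40] y:[36,38] z:[75/2,38] -> hit [75/2,38] leaf, test {P3@t=75/2}

order=[0, 3, 4, 1, 6, 5, 11, 8, 10]  |boxes|=9  |leaves|=2  hit=P2

== RESULT ==
9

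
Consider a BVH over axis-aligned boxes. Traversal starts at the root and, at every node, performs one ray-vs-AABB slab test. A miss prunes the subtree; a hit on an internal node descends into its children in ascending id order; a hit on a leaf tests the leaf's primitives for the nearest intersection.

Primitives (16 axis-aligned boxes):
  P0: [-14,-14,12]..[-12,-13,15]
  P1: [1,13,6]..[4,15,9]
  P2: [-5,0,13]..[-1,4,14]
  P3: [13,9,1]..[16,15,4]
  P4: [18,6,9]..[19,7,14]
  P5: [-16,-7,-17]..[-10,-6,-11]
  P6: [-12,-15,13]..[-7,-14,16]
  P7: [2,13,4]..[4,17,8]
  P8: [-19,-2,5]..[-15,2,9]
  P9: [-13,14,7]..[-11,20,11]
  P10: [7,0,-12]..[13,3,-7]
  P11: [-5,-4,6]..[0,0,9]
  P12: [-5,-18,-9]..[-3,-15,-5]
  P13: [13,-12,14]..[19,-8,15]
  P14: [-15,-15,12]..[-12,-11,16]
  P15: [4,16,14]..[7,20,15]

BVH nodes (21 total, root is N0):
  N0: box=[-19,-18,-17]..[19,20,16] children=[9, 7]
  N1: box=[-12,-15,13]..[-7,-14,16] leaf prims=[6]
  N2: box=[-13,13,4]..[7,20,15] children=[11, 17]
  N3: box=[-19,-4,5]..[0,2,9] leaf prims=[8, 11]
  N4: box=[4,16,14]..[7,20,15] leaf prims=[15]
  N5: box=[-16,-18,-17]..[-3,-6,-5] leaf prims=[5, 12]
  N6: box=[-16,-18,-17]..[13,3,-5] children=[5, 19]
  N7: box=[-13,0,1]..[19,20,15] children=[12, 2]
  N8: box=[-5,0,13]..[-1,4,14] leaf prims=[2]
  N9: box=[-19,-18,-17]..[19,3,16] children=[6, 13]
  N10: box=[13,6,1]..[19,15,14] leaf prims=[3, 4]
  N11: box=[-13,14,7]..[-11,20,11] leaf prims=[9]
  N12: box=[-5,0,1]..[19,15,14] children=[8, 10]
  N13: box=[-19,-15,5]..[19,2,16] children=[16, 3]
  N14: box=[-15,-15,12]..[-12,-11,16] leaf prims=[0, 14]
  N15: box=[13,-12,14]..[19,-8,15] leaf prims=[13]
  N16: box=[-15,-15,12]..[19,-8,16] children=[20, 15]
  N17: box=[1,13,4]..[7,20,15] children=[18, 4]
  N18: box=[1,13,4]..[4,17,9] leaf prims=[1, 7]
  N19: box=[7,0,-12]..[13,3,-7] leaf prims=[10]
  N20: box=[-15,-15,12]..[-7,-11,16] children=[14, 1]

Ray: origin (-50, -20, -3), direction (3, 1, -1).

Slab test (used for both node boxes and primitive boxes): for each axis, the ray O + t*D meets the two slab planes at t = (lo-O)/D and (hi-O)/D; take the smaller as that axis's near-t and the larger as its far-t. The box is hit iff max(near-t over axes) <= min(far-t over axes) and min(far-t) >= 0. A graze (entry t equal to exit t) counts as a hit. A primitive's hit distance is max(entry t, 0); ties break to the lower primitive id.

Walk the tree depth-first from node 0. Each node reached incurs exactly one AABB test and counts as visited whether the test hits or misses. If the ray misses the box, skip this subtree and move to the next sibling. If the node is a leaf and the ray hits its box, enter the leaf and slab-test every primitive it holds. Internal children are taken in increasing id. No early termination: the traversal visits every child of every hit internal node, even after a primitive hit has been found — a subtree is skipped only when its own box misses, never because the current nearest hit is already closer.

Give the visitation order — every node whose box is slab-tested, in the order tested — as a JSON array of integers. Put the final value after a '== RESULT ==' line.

Traverse from the root:
N0 x:[31/3,23] y:[2,40] z:[-19,14] -> hit [31/3,14], descend [7, 9]
  N7 x:[37/3,23] y:[20,40] z:[-18,-4] -> miss, prune
  N9 x:[31/3,23] y:[2,23] z:[-19,14] -> hit [31/3,14], descend [6, 13]
    N6 x:[34/3,21] y:[2,23] z:[2,14] -> hit [34/3,14], descend [5, 19]
      N5 x:[34/3,47/3] y:[2,14] z:[2,14] -> hit [34/3,14] leaf, test {P5@t=13, P12(miss)}
      N19 x:[19,21] y:[20,23] z:[4,9] -> miss, prune
    N13 x:[31/3,23] y:[5,22] z:[-19,-8] -> miss, prune

Summary -> nodes [0, 7, 9, 6, 5, 19, 13]; box-tests=7; leaf-entries=1; first=P5

== RESULT ==
[0, 7, 9, 6, 5, 19, 13]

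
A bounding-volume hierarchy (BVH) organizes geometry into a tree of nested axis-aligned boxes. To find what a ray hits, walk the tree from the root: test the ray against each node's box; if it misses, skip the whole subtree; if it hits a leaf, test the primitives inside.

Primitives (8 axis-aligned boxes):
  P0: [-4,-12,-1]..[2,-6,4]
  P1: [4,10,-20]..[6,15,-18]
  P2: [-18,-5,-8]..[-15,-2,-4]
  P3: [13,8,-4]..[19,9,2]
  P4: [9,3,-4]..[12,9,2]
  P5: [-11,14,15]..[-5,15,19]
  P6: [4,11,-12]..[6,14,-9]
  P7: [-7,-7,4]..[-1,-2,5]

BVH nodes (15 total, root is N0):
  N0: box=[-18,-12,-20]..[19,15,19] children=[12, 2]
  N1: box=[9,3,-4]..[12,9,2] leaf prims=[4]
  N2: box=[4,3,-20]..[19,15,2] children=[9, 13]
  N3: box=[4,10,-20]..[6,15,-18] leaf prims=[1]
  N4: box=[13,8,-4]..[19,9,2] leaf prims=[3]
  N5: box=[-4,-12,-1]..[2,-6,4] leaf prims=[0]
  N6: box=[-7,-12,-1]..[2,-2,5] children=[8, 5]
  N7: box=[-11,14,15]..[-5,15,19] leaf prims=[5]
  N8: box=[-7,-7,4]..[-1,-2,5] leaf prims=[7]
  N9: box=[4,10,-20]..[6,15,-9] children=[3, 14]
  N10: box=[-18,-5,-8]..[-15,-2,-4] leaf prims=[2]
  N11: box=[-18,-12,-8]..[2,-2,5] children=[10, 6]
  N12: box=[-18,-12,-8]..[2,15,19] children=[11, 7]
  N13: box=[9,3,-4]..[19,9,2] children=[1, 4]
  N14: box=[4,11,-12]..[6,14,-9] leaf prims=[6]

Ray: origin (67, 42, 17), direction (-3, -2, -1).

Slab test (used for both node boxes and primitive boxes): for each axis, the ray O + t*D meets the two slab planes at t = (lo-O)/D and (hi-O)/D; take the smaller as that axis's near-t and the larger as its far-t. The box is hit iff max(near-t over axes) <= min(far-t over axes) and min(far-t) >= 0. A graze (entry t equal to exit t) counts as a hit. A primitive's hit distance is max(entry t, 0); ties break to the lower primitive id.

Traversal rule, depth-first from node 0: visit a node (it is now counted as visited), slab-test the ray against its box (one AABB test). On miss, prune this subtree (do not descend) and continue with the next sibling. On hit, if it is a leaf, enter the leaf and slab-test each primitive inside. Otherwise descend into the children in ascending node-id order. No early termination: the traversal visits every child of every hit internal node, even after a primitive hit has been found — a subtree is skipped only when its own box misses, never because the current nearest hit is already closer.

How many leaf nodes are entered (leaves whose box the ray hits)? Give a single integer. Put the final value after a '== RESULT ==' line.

Trace the traversal:
N0 x:[16,85/3] y:[27/2,27] z:[-2,37] -> hit [16,27], descend [2, 12]
  N2 x:[16,21] y:[27/2,39/2] z:[15,37] -> hit [16,39/2], descend [9, 13]
    N9 x:[61/3,21] y:[27/2,16] z:[26,37] -> miss, prune
    N13 x:[16,58/3] y:[33/2,39/2] z:[15,21] -> hit [33/2,58/3], descend [1, 4]
      N1 x:[55/3,58/3] y:[33/2,39/2] z:[15,21] -> hit [55/3,58/3] leaf, test {P4@t=55/3}
      N4 x:[16,18] y:[33/2,17] z:[15,21] -> hit [33/2,17] leaf, test {P3@t=33/2}
  N12 x:[65/3,85/3] y:[27/2,27] z:[-2,25] -> hit [65/3,25], descend [7, 11]
    N7 x:[24,26] y:[27/2,14] z:[-2,2] -> miss, prune
    N11 x:[65/3,85/3] y:[22,27] z:[12,25] -> hit [22,25], descend [6, 10]
      N6 x:[65/3,74/3] y:[22,27] z:[12,18] -> miss, prune
      N10 x:[82/3,85/3] y:[22,47/2] z:[21,25] -> miss, prune

Visited [0, 2, 9, 13, 1, 4, 12, 7, 11, 6, 10]. Tests: 11 box, 2 leaf. Nearest: P3.

== RESULT ==
2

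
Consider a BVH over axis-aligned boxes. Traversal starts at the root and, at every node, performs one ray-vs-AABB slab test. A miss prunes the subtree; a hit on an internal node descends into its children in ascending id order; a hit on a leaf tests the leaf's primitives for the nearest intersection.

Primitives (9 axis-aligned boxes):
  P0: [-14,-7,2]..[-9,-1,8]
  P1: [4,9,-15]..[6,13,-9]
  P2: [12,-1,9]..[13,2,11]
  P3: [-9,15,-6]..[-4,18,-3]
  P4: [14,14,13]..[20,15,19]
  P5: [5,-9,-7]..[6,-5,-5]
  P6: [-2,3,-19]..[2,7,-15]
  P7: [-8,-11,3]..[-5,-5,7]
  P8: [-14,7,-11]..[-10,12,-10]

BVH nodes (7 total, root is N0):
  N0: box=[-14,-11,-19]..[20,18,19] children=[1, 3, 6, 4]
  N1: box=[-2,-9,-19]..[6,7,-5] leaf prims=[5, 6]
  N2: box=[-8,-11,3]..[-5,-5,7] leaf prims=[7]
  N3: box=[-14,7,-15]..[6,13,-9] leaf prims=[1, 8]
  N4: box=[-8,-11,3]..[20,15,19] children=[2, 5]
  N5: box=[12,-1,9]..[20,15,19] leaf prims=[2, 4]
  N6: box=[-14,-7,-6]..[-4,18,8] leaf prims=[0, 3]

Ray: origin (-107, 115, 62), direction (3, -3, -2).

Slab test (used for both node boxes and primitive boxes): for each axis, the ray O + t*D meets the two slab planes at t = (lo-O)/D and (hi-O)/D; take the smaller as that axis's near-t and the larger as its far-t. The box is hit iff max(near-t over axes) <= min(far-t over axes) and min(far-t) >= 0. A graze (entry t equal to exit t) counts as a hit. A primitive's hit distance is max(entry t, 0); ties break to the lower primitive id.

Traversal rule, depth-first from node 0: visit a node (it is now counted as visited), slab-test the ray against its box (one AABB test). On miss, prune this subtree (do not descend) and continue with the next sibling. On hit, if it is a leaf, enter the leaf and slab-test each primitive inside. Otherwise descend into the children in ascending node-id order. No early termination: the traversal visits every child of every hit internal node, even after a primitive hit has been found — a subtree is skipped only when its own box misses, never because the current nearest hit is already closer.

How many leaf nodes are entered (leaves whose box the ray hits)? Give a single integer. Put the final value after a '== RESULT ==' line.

Traverse from the root:
N0 x:[31,127/3] y:[97/3,42] z:[43/2,81/2] -> hit [97/3,81/2], descend [1, 3, 4, 6]
  N1 x:[35,113/3] y:[36,124/3] z:[67/2,81/2] -> hit [36,113/3] leaf, test {P5(miss), P6(miss)}
  N3 x:[31,113/3] y:[34,36] z:[71/2,77/2] -> hit [71/2,36] leaf, test {P1(miss), P8(miss)}
  N4 x:[33,127/3] y:[100/3,42] z:[43/2,59/2] -> miss, prune
  N6 x:[31,103/3] y:[97/3,122/3] z:[27,34] -> hit [97/3,34] leaf, test {P0(miss), P3@t=98/3}

Summary -> nodes [0, 1, 3, 4, 6]; box-tests=5; leaf-entries=3; first=P3

== RESULT ==
3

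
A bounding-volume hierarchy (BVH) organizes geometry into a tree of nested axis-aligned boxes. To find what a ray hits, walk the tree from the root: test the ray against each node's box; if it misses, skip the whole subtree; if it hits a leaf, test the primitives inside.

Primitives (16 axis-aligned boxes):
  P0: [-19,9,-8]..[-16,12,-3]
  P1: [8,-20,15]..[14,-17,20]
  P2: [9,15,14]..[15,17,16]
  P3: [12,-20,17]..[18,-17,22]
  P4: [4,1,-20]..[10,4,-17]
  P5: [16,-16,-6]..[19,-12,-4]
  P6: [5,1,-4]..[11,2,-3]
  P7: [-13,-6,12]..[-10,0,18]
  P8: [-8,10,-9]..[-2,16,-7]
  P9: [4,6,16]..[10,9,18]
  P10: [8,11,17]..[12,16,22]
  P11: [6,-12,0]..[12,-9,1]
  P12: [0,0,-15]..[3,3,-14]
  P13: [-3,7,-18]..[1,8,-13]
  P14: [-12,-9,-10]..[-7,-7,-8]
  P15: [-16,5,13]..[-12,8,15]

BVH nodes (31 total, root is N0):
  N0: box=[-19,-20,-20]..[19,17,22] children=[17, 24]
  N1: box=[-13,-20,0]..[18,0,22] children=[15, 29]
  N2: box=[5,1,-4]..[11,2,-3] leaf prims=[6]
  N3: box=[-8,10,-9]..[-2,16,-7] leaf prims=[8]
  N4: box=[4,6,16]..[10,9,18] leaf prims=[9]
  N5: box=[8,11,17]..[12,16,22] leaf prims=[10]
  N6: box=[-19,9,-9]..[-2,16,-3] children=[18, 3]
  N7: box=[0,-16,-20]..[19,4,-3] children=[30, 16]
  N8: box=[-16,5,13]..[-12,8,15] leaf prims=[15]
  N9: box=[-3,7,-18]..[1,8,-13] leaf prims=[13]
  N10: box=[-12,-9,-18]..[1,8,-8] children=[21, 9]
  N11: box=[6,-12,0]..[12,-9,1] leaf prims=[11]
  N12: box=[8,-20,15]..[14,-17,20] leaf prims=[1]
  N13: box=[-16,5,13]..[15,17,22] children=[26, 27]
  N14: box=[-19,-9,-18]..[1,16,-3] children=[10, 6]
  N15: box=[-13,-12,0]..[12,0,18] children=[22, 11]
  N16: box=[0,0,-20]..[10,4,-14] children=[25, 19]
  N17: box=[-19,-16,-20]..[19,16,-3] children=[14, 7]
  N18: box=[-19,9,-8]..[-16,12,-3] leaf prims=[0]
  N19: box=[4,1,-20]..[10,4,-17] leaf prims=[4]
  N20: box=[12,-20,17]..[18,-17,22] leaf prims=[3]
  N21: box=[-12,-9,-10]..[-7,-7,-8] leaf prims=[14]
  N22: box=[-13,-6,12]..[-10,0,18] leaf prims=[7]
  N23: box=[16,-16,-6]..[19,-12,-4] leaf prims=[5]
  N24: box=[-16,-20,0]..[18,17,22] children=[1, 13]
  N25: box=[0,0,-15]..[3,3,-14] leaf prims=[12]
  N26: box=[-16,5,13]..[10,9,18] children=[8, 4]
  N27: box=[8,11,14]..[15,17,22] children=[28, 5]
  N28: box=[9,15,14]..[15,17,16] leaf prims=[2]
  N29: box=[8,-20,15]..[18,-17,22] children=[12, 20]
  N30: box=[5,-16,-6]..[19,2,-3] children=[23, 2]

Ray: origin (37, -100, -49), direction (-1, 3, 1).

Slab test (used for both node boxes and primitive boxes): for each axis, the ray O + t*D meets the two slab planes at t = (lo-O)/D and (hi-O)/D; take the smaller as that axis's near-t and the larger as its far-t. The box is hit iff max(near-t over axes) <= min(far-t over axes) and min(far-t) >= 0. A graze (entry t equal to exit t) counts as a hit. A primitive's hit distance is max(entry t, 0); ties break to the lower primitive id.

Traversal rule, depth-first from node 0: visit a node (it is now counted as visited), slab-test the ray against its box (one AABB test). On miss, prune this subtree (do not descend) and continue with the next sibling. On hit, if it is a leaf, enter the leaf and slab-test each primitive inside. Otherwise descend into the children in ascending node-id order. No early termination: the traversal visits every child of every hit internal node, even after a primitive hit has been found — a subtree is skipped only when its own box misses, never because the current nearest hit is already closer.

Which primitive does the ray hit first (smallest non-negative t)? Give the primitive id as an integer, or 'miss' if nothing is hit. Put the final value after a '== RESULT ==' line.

Trace the traversal:
N0 x:[18,56] y:[80/3,39] z:[29,71] -> hit [29,39], descend [17, 24]
  N17 x:[18,56] y:[28,116/3] z:[29,46] -> hit [29,116/3], descend [7, 14]
    N7 x:[18,37] y:[28,104/3] z:[29,46] -> hit [29,104/3], descend [16, 30]
      N16 x:[27,37] y:[100/3,104/3] z:[29,35] -> hit [100/3,104/3], descend [19, 25]
        N19 x:[27,33] y:[101/3,104/3] z:[29,32] -> miss, prune
        N25 x:[34,37] y:[100/3,103/3] z:[34,35] -> hit [34,103/3] leaf, test {P12@t=34}
      N30 x:[18,32] y:[28,34] z:[43,46] -> miss, prune
    N14 x:[36,56] y:[91/3,116/3] z:[31,46] -> hit [36,116/3], descend [6, 10]
      N6 x:[39,56] y:[109/3,116/3] z:[40,46] -> miss, prune
      N10 x:[36,49] y:[91/3,36] z:[31,41] -> hit [36,36], descend [9, 21]
        N9 x:[36,40] y:[107/3,36] z:[31,36] -> hit [36,36] leaf, test {P13@t=36}
        N21 x:[44,49] y:[91/3,31] z:[39,41] -> miss, prune
  N24 x:[19,53] y:[80/3,39] z:[49,71] -> miss, prune

Summary -> nodes [0, 17, 7, 16, 19, 25, 30, 14, 6, 10, 9, 21, 24]; box-tests=13; leaf-entries=2; first=P12

== RESULT ==
12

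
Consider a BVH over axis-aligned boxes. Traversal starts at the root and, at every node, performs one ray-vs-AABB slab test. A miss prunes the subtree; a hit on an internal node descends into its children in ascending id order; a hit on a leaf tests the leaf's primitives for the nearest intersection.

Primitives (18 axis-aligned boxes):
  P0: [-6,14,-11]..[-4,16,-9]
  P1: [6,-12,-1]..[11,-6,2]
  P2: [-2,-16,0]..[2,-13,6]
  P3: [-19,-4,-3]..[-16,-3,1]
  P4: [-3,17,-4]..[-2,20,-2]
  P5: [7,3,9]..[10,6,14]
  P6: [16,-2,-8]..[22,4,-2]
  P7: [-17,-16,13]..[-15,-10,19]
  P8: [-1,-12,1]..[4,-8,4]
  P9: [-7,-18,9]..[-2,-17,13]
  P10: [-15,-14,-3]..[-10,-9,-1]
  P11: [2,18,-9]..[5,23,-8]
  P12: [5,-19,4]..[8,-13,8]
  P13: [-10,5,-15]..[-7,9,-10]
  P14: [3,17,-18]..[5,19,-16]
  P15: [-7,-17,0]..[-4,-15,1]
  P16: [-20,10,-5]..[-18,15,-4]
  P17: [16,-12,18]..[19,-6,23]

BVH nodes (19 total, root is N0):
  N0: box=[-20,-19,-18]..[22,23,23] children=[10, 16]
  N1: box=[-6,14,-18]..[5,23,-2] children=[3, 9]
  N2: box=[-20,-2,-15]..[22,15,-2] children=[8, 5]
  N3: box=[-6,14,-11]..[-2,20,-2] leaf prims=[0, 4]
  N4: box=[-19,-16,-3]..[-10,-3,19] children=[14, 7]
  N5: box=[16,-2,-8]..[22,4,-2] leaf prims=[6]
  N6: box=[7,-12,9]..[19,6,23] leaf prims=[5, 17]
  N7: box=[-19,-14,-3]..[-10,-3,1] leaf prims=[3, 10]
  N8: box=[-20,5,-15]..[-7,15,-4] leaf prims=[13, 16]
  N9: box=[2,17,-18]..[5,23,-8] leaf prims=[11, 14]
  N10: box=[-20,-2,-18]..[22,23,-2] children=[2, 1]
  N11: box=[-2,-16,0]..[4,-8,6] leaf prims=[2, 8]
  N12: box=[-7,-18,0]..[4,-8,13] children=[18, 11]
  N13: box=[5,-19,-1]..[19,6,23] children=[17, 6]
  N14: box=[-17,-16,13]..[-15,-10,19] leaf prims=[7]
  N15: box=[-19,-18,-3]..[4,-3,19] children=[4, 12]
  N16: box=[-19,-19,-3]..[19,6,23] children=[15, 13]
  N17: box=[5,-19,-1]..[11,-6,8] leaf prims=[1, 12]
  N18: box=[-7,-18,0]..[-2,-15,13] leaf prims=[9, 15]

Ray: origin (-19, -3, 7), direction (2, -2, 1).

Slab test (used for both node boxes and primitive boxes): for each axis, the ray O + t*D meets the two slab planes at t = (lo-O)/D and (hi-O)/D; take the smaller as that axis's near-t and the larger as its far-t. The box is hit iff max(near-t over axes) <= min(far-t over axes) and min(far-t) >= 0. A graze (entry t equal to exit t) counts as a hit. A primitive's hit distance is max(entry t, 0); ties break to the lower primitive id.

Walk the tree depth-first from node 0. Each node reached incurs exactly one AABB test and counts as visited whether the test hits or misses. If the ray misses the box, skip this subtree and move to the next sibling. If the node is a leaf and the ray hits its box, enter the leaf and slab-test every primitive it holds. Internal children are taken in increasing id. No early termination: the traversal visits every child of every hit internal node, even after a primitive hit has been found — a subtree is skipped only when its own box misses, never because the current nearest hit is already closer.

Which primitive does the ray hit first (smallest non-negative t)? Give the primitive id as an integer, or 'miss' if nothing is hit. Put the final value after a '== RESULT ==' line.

Trace the traversal:
N0 x:[-1/2,41/2] y:[-13,8] z:[-25,16] -> hit [-1/2,8], descend [10, 16]
  N10 x:[-1/2,41/2] y:[-13,-1/2] z:[-25,-9] -> miss, prune
  N16 x:[0,19] y:[-9/2,8] z:[-10,16] -> hit [0,8], descend [13, 15]
    N13 x:[12,19] y:[-9/2,8] z:[-8,16] -> miss, prune
    N15 x:[0,23/2] y:[0,15/2] z:[-10,12] -> hit [0,15/2], descend [4, 12]
      N4 x:[0,9/2] y:[0,13/2] z:[-10,12] -> hit [0,9/2], descend [7, 14]
        N7 x:[0,9/2] y:[0,11/2] z:[-10,-6] -> miss, prune
        N14 x:[1,2] y:[7/2,13/2] z:[6,12] -> miss, prune
      N12 x:[6,23/2] y:[5/2,15/2] z:[-7,6] -> hit [6,6], descend [11, 18]
        N11 x:[17/2,23/2] y:[5/2,13/2] z:[-7,-1] -> miss, prune
        N18 x:[6,17/2] y:[6,15/2] z:[-7,6] -> hit [6,6] leaf, test {P9(miss), P15(miss)}

Summary -> nodes [0, 10, 16, 13, 15, 4, 7, 14, 12, 11, 18]; box-tests=11; leaf-entries=1; first=miss

== RESULT ==
miss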